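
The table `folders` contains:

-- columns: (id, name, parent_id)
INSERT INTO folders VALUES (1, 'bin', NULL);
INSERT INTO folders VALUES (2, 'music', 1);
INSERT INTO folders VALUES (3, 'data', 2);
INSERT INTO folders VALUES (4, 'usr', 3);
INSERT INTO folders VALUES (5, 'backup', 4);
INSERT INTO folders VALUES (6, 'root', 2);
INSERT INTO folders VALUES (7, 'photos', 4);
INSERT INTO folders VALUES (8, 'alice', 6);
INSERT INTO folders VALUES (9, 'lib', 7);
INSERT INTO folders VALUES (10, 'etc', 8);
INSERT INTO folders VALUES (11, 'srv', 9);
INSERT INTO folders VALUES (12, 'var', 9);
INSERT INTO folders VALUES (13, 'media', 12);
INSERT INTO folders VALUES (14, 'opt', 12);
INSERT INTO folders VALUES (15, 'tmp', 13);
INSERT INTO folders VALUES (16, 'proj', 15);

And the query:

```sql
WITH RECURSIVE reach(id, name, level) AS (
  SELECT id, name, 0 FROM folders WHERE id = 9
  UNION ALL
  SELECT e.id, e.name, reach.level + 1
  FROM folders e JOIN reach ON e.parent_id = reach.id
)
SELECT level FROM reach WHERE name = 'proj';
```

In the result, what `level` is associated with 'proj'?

4

Base: id=9 (lib) at level 0.
Iteration 1: rows with parent_id in {9} -> srv (id 11, level 1), var (id 12, level 1).
Iteration 2: rows with parent_id in {11,12} -> media (id 13, level 2), opt (id 14, level 2).
Iteration 3: rows with parent_id in {13,14} -> tmp (id 15, level 3).
Iteration 4: rows with parent_id in {15} -> proj (id 16, level 4).
Iteration 5: no rows with parent_id in {16}; recursion stops.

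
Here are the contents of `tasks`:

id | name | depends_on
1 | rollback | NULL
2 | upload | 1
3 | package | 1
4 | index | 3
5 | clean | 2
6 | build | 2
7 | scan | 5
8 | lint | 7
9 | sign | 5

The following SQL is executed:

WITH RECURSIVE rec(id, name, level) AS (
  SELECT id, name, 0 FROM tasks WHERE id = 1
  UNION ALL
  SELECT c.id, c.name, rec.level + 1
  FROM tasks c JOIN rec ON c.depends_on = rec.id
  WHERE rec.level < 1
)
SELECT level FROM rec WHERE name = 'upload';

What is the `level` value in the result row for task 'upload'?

1

Base: id=1 (rollback) at level 0.
Iteration 1: rows with depends_on in {1} -> upload (id 2, level 1), package (id 3, level 1).
Iteration 2: level < 1 fails for all current rows; recursion stops.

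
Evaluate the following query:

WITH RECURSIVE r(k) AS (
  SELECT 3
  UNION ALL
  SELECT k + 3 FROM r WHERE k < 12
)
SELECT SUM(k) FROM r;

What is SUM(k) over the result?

30

Base: k=3.
Iteration 1: 3 < 12 holds -> k = 3 + 3 = 6.
Iteration 2: 6 < 12 holds -> k = 6 + 3 = 9.
Iteration 3: 9 < 12 holds -> k = 9 + 3 = 12.
Iteration 4: 12 < 12 fails; recursion stops.
SUM(k) = 3 + 6 + 9 + 12 = 30.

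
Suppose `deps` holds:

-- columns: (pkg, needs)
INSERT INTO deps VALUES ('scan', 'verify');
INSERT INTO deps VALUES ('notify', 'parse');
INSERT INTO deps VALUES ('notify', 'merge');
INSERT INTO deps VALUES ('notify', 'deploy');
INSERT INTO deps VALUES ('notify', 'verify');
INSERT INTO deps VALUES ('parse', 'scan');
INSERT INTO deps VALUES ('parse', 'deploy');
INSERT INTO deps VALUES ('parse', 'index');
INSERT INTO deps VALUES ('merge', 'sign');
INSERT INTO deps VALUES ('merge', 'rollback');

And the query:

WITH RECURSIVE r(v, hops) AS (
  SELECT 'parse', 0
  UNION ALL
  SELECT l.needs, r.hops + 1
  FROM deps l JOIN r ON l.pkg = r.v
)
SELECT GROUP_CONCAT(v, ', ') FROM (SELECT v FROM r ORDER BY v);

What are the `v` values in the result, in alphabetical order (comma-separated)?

deploy, index, parse, scan, verify

Base: (parse, hops=0).
Iteration 1: edges from {parse} -> (deploy, hops=1), (index, hops=1), (scan, hops=1).
Iteration 2: edges from {deploy,index,scan} -> (verify, hops=2).
Iteration 3: no outgoing edges from {verify}; recursion stops.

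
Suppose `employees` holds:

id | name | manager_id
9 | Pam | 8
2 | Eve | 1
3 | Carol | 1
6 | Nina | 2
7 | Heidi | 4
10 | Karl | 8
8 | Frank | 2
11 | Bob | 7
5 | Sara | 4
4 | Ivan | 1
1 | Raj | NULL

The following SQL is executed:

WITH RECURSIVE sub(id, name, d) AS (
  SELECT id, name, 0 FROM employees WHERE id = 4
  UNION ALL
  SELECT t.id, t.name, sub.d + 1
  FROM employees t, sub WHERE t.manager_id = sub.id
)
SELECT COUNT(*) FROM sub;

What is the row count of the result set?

4

Base: id=4 (Ivan) at d 0.
Iteration 1: rows with manager_id in {4} -> Sara (id 5, d 1), Heidi (id 7, d 1).
Iteration 2: rows with manager_id in {5,7} -> Bob (id 11, d 2).
Iteration 3: no rows with manager_id in {11}; recursion stops.
Total rows emitted: 4.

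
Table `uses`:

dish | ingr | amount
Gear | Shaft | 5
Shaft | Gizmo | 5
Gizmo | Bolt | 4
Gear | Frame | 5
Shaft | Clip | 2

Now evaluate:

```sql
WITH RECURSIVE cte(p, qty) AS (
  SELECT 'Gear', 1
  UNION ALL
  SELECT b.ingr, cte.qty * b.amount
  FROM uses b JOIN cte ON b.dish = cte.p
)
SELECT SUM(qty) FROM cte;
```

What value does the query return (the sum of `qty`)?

Base: (Gear, qty=1).
Iteration 1: components of {Gear} -> Frame = 1*5 = 5, Shaft = 1*5 = 5.
Iteration 2: components of {Frame,Shaft} -> Clip = 5*2 = 10, Gizmo = 5*5 = 25.
Iteration 3: components of {Clip,Gizmo} -> Bolt = 25*4 = 100.
Iteration 4: no further components; recursion stops.
SUM(qty) = 1 + 5 + 5 + 25 + 10 + 100 = 146.

146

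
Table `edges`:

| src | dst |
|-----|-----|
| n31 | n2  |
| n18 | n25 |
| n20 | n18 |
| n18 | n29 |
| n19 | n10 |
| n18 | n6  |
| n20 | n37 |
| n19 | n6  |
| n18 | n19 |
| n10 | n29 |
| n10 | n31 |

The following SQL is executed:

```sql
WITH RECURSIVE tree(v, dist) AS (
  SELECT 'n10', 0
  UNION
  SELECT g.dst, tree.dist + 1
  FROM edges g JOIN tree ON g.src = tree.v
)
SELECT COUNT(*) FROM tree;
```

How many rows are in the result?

4

Base: (n10, dist=0).
Iteration 1: edges from {n10} -> (n29, dist=1), (n31, dist=1).
Iteration 2: edges from {n29,n31} -> (n2, dist=2).
Iteration 3: no outgoing edges from {n2}; recursion stops.
Total rows emitted: 4.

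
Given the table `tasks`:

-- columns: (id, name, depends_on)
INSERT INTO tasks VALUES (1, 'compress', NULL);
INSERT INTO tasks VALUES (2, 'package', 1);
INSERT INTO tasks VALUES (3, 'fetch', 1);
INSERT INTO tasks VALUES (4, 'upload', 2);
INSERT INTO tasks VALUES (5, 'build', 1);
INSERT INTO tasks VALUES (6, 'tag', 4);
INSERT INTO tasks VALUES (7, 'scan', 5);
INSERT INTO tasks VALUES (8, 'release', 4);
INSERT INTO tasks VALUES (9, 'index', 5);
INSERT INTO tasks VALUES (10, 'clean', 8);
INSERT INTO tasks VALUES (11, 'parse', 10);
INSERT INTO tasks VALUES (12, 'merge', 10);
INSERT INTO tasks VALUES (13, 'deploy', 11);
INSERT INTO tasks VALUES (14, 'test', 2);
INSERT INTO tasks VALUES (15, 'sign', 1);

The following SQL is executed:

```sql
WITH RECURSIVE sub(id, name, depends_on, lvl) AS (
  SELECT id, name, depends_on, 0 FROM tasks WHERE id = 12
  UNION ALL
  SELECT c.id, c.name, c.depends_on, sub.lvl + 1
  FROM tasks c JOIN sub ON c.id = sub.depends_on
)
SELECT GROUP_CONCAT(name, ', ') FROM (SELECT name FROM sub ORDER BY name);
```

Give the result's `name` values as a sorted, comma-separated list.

clean, compress, merge, package, release, upload

Base: id=12 (merge), depends_on=10, lvl 0.
Iteration 1: join on id=10 -> clean (id 10, depends_on=8, lvl 1).
Iteration 2: join on id=8 -> release (id 8, depends_on=4, lvl 2).
Iteration 3: join on id=4 -> upload (id 4, depends_on=2, lvl 3).
Iteration 4: join on id=2 -> package (id 2, depends_on=1, lvl 4).
Iteration 5: join on id=1 -> compress (id 1, depends_on=NULL, lvl 5).
Iteration 6: depends_on is NULL; no match; recursion stops.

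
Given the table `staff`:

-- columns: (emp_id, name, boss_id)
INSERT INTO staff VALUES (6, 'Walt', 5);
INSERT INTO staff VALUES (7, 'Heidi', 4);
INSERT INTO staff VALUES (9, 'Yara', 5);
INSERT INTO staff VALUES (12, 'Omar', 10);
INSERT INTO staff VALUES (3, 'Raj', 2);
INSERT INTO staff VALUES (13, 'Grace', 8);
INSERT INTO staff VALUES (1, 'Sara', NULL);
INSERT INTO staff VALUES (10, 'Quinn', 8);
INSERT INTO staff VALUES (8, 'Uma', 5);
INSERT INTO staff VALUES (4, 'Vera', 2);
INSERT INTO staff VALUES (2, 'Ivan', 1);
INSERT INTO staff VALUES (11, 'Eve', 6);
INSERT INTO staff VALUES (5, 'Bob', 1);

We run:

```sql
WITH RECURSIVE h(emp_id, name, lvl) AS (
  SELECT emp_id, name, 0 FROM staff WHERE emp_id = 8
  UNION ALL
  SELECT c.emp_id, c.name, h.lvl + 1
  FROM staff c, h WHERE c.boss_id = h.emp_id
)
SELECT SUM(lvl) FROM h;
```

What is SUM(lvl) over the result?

4

Base: emp_id=8 (Uma) at lvl 0.
Iteration 1: rows with boss_id in {8} -> Quinn (id 10, lvl 1), Grace (id 13, lvl 1).
Iteration 2: rows with boss_id in {10,13} -> Omar (id 12, lvl 2).
Iteration 3: no rows with boss_id in {12}; recursion stops.
SUM(lvl) = 0 + 1 + 1 + 2 = 4.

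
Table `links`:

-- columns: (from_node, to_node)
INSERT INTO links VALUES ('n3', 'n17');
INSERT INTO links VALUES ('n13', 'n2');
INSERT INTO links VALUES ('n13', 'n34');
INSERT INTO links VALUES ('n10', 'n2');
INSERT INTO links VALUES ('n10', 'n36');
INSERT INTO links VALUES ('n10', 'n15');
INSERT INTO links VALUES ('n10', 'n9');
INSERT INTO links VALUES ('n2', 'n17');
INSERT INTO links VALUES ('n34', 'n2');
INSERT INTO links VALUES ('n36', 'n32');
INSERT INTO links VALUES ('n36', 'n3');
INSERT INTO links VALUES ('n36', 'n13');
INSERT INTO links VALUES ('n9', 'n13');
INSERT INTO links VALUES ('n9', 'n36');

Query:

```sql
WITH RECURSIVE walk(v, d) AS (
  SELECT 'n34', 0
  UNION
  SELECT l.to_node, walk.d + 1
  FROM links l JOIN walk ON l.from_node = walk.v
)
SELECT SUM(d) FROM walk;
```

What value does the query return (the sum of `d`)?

Base: (n34, d=0).
Iteration 1: edges from {n34} -> (n2, d=1).
Iteration 2: edges from {n2} -> (n17, d=2).
Iteration 3: no outgoing edges from {n17}; recursion stops.
SUM(d) = 0 + 1 + 2 = 3.

3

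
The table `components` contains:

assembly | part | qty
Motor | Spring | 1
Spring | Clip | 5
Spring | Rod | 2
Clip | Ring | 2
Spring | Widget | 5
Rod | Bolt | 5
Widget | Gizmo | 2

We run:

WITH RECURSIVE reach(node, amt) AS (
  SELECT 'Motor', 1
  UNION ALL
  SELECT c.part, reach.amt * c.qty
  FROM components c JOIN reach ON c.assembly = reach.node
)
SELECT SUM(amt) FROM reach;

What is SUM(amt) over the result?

44

Base: (Motor, amt=1).
Iteration 1: components of {Motor} -> Spring = 1*1 = 1.
Iteration 2: components of {Spring} -> Clip = 1*5 = 5, Rod = 1*2 = 2, Widget = 1*5 = 5.
Iteration 3: components of {Clip,Rod,Widget} -> Bolt = 2*5 = 10, Gizmo = 5*2 = 10, Ring = 5*2 = 10.
Iteration 4: no further components; recursion stops.
SUM(amt) = 1 + 1 + 5 + 2 + 5 + 10 + 10 + 10 = 44.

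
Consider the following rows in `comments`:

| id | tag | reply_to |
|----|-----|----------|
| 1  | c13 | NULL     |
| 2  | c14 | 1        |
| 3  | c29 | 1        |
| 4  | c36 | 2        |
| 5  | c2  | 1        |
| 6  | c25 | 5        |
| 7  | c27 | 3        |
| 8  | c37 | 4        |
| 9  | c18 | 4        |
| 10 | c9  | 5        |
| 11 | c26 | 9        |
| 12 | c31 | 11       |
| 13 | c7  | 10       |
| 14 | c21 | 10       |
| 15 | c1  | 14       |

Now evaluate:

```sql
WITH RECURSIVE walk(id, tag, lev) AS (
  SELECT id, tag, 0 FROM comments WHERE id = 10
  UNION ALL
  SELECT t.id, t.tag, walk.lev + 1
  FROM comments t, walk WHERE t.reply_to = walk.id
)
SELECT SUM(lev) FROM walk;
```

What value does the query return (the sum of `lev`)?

4

Base: id=10 (c9) at lev 0.
Iteration 1: rows with reply_to in {10} -> c7 (id 13, lev 1), c21 (id 14, lev 1).
Iteration 2: rows with reply_to in {13,14} -> c1 (id 15, lev 2).
Iteration 3: no rows with reply_to in {15}; recursion stops.
SUM(lev) = 0 + 1 + 1 + 2 = 4.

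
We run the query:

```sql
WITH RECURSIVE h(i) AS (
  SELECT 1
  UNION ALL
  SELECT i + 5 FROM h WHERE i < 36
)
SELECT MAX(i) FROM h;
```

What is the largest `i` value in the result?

Base: i=1.
Iteration 1: 1 < 36 holds -> i = 1 + 5 = 6.
Iteration 2: 6 < 36 holds -> i = 6 + 5 = 11.
Iteration 3: 11 < 36 holds -> i = 11 + 5 = 16.
Iteration 4: 16 < 36 holds -> i = 16 + 5 = 21.
Iteration 5: 21 < 36 holds -> i = 21 + 5 = 26.
Iteration 6: 26 < 36 holds -> i = 26 + 5 = 31.
Iteration 7: 31 < 36 holds -> i = 31 + 5 = 36.
Iteration 8: 36 < 36 fails; recursion stops.
i values: 1, 6, 11, 16, 21, 26, 31, 36; the maximum is 36.

36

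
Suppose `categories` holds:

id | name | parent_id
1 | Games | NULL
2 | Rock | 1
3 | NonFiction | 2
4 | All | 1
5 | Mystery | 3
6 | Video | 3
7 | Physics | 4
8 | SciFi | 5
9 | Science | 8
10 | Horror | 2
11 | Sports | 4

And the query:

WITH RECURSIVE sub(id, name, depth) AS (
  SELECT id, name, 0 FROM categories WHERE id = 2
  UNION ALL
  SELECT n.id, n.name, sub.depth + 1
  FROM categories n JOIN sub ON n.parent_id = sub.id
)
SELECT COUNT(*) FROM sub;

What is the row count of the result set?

7

Base: id=2 (Rock) at depth 0.
Iteration 1: rows with parent_id in {2} -> NonFiction (id 3, depth 1), Horror (id 10, depth 1).
Iteration 2: rows with parent_id in {3,10} -> Mystery (id 5, depth 2), Video (id 6, depth 2).
Iteration 3: rows with parent_id in {5,6} -> SciFi (id 8, depth 3).
Iteration 4: rows with parent_id in {8} -> Science (id 9, depth 4).
Iteration 5: no rows with parent_id in {9}; recursion stops.
Total rows emitted: 7.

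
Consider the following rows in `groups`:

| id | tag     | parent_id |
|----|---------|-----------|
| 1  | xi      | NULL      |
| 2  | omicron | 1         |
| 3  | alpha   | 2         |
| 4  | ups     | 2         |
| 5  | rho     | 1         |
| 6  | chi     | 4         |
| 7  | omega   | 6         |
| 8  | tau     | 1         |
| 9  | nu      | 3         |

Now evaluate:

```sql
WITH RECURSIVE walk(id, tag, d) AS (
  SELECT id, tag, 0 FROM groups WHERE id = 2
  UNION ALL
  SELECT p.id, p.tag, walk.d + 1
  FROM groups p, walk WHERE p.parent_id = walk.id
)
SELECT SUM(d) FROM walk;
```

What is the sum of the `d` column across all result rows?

9

Base: id=2 (omicron) at d 0.
Iteration 1: rows with parent_id in {2} -> alpha (id 3, d 1), ups (id 4, d 1).
Iteration 2: rows with parent_id in {3,4} -> chi (id 6, d 2), nu (id 9, d 2).
Iteration 3: rows with parent_id in {6,9} -> omega (id 7, d 3).
Iteration 4: no rows with parent_id in {7}; recursion stops.
SUM(d) = 0 + 1 + 1 + 2 + 2 + 3 = 9.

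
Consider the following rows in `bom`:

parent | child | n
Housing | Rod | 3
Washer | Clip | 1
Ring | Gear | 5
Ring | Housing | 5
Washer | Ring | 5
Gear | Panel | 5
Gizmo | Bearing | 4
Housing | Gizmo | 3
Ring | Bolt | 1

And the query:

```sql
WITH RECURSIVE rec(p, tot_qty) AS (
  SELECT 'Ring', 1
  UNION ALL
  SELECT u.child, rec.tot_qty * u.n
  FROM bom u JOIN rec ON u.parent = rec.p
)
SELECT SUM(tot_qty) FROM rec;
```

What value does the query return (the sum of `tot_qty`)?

127

Base: (Ring, tot_qty=1).
Iteration 1: components of {Ring} -> Bolt = 1*1 = 1, Gear = 1*5 = 5, Housing = 1*5 = 5.
Iteration 2: components of {Bolt,Gear,Housing} -> Gizmo = 5*3 = 15, Panel = 5*5 = 25, Rod = 5*3 = 15.
Iteration 3: components of {Gizmo,Panel,Rod} -> Bearing = 15*4 = 60.
Iteration 4: no further components; recursion stops.
SUM(tot_qty) = 1 + 5 + 1 + 5 + 15 + 15 + 25 + 60 = 127.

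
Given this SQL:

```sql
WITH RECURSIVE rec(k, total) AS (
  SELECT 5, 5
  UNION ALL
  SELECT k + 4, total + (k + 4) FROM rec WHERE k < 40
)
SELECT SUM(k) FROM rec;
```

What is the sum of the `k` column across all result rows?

230

Base: k=5, total=5.
Iteration 1: 5 < 40 holds -> k = 5 + 4 = 9, total = 5 + 9 = 14.
Iteration 2: 9 < 40 holds -> k = 9 + 4 = 13, total = 14 + 13 = 27.
Iteration 3: 13 < 40 holds -> k = 13 + 4 = 17, total = 27 + 17 = 44.
Iteration 4: 17 < 40 holds -> k = 17 + 4 = 21, total = 44 + 21 = 65.
Iteration 5: 21 < 40 holds -> k = 21 + 4 = 25, total = 65 + 25 = 90.
Iteration 6: 25 < 40 holds -> k = 25 + 4 = 29, total = 90 + 29 = 119.
Iteration 7: 29 < 40 holds -> k = 29 + 4 = 33, total = 119 + 33 = 152.
Iteration 8: 33 < 40 holds -> k = 33 + 4 = 37, total = 152 + 37 = 189.
Iteration 9: 37 < 40 holds -> k = 37 + 4 = 41, total = 189 + 41 = 230.
Iteration 10: 41 < 40 fails; recursion stops.
SUM(k) = 5 + 9 + 13 + 17 + 21 + 25 + 29 + 33 + 37 + 41 = 230.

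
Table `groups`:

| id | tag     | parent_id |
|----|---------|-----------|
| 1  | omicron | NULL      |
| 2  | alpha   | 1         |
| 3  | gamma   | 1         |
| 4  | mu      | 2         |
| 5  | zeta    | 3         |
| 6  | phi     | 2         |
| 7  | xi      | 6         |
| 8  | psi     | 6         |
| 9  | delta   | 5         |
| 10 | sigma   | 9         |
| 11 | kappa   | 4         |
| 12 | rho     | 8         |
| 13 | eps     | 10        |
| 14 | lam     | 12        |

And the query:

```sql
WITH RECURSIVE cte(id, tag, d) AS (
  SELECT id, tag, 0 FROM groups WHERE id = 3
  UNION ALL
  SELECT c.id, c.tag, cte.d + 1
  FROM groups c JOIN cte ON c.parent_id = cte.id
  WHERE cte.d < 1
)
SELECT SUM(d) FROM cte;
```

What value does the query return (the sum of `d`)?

Base: id=3 (gamma) at d 0.
Iteration 1: rows with parent_id in {3} -> zeta (id 5, d 1).
Iteration 2: d < 1 fails for all current rows; recursion stops.
SUM(d) = 0 + 1 = 1.

1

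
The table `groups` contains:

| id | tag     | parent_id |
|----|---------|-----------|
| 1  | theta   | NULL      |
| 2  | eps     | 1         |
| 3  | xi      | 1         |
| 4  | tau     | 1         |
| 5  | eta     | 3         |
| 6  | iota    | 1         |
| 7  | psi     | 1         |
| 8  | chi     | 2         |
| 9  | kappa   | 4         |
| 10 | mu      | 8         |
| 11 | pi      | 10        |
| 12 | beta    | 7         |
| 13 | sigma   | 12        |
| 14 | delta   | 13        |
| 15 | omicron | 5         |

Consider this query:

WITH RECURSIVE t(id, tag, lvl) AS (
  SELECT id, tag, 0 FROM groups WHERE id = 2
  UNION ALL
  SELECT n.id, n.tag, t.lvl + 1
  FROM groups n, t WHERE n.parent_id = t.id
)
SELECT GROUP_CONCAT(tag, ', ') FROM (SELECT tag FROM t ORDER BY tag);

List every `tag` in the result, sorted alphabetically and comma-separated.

chi, eps, mu, pi

Base: id=2 (eps) at lvl 0.
Iteration 1: rows with parent_id in {2} -> chi (id 8, lvl 1).
Iteration 2: rows with parent_id in {8} -> mu (id 10, lvl 2).
Iteration 3: rows with parent_id in {10} -> pi (id 11, lvl 3).
Iteration 4: no rows with parent_id in {11}; recursion stops.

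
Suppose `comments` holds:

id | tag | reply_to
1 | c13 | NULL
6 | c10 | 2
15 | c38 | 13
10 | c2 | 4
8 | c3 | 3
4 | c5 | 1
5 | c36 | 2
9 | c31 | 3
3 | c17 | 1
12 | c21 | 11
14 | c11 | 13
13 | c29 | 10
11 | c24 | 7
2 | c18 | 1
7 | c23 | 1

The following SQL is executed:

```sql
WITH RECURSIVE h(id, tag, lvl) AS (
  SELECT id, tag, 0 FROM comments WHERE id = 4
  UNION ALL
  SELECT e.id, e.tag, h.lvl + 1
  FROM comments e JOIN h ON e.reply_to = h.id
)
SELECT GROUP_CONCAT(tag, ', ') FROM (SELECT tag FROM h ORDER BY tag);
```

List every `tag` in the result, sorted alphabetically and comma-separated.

c11, c2, c29, c38, c5

Base: id=4 (c5) at lvl 0.
Iteration 1: rows with reply_to in {4} -> c2 (id 10, lvl 1).
Iteration 2: rows with reply_to in {10} -> c29 (id 13, lvl 2).
Iteration 3: rows with reply_to in {13} -> c11 (id 14, lvl 3), c38 (id 15, lvl 3).
Iteration 4: no rows with reply_to in {14,15}; recursion stops.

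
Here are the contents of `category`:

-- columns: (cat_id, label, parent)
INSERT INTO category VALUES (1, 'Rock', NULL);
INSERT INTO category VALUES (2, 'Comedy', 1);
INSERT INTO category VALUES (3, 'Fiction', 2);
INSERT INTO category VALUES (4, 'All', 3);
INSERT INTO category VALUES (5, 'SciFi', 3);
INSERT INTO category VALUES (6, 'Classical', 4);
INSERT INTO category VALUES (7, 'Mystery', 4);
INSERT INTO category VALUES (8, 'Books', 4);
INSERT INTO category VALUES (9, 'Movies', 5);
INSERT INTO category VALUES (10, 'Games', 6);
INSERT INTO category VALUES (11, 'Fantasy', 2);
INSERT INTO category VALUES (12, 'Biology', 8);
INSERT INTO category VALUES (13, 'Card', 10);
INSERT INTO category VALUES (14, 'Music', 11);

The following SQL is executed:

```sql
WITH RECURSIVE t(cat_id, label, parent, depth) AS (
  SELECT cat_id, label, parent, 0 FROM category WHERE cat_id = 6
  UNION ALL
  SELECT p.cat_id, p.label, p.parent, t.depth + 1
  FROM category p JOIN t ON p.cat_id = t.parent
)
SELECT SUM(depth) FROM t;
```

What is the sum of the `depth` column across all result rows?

Base: cat_id=6 (Classical), parent=4, depth 0.
Iteration 1: join on cat_id=4 -> All (id 4, parent=3, depth 1).
Iteration 2: join on cat_id=3 -> Fiction (id 3, parent=2, depth 2).
Iteration 3: join on cat_id=2 -> Comedy (id 2, parent=1, depth 3).
Iteration 4: join on cat_id=1 -> Rock (id 1, parent=NULL, depth 4).
Iteration 5: parent is NULL; no match; recursion stops.
SUM(depth) = 0 + 1 + 2 + 3 + 4 = 10.

10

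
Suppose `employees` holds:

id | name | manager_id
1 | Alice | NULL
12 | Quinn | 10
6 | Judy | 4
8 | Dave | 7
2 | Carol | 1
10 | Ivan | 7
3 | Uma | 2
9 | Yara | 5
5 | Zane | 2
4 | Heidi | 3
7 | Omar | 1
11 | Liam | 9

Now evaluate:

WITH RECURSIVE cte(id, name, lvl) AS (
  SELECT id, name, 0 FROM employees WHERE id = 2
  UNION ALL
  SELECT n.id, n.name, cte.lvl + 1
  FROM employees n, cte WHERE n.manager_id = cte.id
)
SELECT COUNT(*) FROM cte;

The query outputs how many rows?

Base: id=2 (Carol) at lvl 0.
Iteration 1: rows with manager_id in {2} -> Uma (id 3, lvl 1), Zane (id 5, lvl 1).
Iteration 2: rows with manager_id in {3,5} -> Heidi (id 4, lvl 2), Yara (id 9, lvl 2).
Iteration 3: rows with manager_id in {4,9} -> Judy (id 6, lvl 3), Liam (id 11, lvl 3).
Iteration 4: no rows with manager_id in {6,11}; recursion stops.
Total rows emitted: 7.

7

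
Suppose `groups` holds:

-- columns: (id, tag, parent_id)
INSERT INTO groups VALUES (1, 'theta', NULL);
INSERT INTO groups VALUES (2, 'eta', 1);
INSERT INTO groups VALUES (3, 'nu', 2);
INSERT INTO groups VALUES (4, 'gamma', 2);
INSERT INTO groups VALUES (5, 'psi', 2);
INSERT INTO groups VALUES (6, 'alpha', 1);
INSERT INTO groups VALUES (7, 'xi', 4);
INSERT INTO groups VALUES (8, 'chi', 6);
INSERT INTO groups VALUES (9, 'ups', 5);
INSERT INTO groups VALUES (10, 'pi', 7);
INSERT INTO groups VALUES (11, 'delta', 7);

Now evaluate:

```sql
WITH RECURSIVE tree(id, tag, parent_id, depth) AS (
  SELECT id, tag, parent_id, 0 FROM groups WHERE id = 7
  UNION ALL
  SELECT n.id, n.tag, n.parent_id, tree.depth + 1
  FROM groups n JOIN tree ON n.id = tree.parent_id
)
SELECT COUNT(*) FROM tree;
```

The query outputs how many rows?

Base: id=7 (xi), parent_id=4, depth 0.
Iteration 1: join on id=4 -> gamma (id 4, parent_id=2, depth 1).
Iteration 2: join on id=2 -> eta (id 2, parent_id=1, depth 2).
Iteration 3: join on id=1 -> theta (id 1, parent_id=NULL, depth 3).
Iteration 4: parent_id is NULL; no match; recursion stops.
Total rows emitted: 4.

4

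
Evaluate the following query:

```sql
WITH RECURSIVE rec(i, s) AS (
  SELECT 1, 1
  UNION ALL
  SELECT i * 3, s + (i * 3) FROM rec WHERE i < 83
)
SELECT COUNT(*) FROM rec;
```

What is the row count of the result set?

Base: i=1, s=1.
Iteration 1: 1 < 83 holds -> i = 1 * 3 = 3, s = 1 + 3 = 4.
Iteration 2: 3 < 83 holds -> i = 3 * 3 = 9, s = 4 + 9 = 13.
Iteration 3: 9 < 83 holds -> i = 9 * 3 = 27, s = 13 + 27 = 40.
Iteration 4: 27 < 83 holds -> i = 27 * 3 = 81, s = 40 + 81 = 121.
Iteration 5: 81 < 83 holds -> i = 81 * 3 = 243, s = 121 + 243 = 364.
Iteration 6: 243 < 83 fails; recursion stops.
Total rows emitted: 6.

6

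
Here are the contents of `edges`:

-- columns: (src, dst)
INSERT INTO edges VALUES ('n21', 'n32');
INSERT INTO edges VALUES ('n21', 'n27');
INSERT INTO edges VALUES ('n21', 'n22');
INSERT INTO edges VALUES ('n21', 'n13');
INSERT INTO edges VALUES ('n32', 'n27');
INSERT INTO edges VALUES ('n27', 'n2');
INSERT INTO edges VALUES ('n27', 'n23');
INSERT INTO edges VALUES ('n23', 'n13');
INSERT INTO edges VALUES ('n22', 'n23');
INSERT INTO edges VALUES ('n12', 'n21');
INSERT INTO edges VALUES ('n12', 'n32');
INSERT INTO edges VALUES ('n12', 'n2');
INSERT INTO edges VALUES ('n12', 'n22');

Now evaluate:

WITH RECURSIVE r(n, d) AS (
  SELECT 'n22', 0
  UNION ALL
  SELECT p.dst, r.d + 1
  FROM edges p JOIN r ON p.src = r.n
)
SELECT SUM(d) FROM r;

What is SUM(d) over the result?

3

Base: (n22, d=0).
Iteration 1: edges from {n22} -> (n23, d=1).
Iteration 2: edges from {n23} -> (n13, d=2).
Iteration 3: no outgoing edges from {n13}; recursion stops.
SUM(d) = 0 + 1 + 2 = 3.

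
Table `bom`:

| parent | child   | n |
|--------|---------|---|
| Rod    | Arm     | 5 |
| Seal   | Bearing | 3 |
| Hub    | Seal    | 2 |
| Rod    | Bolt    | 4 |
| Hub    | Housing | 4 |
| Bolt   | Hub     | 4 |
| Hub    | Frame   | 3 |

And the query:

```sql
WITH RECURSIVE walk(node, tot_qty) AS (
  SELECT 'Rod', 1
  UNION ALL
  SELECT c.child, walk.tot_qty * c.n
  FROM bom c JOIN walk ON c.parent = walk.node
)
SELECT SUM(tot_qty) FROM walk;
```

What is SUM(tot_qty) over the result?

266

Base: (Rod, tot_qty=1).
Iteration 1: components of {Rod} -> Arm = 1*5 = 5, Bolt = 1*4 = 4.
Iteration 2: components of {Arm,Bolt} -> Hub = 4*4 = 16.
Iteration 3: components of {Hub} -> Frame = 16*3 = 48, Housing = 16*4 = 64, Seal = 16*2 = 32.
Iteration 4: components of {Frame,Housing,Seal} -> Bearing = 32*3 = 96.
Iteration 5: no further components; recursion stops.
SUM(tot_qty) = 1 + 4 + 5 + 16 + 32 + 64 + 48 + 96 = 266.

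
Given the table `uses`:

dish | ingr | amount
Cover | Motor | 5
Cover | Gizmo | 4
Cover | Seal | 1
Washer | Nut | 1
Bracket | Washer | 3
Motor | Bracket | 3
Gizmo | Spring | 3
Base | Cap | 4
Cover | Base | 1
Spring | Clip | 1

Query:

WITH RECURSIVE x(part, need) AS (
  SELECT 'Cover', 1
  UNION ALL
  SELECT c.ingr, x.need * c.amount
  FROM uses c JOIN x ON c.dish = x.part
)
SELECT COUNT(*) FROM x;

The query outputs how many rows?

Base: (Cover, need=1).
Iteration 1: components of {Cover} -> Base = 1*1 = 1, Gizmo = 1*4 = 4, Motor = 1*5 = 5, Seal = 1*1 = 1.
Iteration 2: components of {Base,Gizmo,Motor,Seal} -> Bracket = 5*3 = 15, Cap = 1*4 = 4, Spring = 4*3 = 12.
Iteration 3: components of {Bracket,Cap,Spring} -> Clip = 12*1 = 12, Washer = 15*3 = 45.
Iteration 4: components of {Clip,Washer} -> Nut = 45*1 = 45.
Iteration 5: no further components; recursion stops.
Total rows emitted: 11.

11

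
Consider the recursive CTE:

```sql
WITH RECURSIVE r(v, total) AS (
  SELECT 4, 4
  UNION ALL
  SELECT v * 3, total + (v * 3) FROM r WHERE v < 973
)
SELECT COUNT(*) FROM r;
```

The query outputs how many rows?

7

Base: v=4, total=4.
Iteration 1: 4 < 973 holds -> v = 4 * 3 = 12, total = 4 + 12 = 16.
Iteration 2: 12 < 973 holds -> v = 12 * 3 = 36, total = 16 + 36 = 52.
Iteration 3: 36 < 973 holds -> v = 36 * 3 = 108, total = 52 + 108 = 160.
Iteration 4: 108 < 973 holds -> v = 108 * 3 = 324, total = 160 + 324 = 484.
Iteration 5: 324 < 973 holds -> v = 324 * 3 = 972, total = 484 + 972 = 1456.
Iteration 6: 972 < 973 holds -> v = 972 * 3 = 2916, total = 1456 + 2916 = 4372.
Iteration 7: 2916 < 973 fails; recursion stops.
Total rows emitted: 7.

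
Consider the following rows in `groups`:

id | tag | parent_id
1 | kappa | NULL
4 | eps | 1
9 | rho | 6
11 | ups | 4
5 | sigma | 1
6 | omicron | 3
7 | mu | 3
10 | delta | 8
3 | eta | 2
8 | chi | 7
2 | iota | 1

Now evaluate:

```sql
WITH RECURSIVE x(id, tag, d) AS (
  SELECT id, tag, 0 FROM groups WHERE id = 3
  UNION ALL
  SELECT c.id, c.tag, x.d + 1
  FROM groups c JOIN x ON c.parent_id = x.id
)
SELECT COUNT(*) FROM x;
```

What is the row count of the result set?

6

Base: id=3 (eta) at d 0.
Iteration 1: rows with parent_id in {3} -> omicron (id 6, d 1), mu (id 7, d 1).
Iteration 2: rows with parent_id in {6,7} -> chi (id 8, d 2), rho (id 9, d 2).
Iteration 3: rows with parent_id in {8,9} -> delta (id 10, d 3).
Iteration 4: no rows with parent_id in {10}; recursion stops.
Total rows emitted: 6.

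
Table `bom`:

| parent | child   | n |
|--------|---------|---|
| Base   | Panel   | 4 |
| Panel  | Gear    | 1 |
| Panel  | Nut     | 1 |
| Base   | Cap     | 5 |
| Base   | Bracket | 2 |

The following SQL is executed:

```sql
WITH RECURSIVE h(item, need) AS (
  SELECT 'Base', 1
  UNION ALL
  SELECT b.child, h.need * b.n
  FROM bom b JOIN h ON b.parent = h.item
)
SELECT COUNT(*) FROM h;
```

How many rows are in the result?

6

Base: (Base, need=1).
Iteration 1: components of {Base} -> Bracket = 1*2 = 2, Cap = 1*5 = 5, Panel = 1*4 = 4.
Iteration 2: components of {Bracket,Cap,Panel} -> Gear = 4*1 = 4, Nut = 4*1 = 4.
Iteration 3: no further components; recursion stops.
Total rows emitted: 6.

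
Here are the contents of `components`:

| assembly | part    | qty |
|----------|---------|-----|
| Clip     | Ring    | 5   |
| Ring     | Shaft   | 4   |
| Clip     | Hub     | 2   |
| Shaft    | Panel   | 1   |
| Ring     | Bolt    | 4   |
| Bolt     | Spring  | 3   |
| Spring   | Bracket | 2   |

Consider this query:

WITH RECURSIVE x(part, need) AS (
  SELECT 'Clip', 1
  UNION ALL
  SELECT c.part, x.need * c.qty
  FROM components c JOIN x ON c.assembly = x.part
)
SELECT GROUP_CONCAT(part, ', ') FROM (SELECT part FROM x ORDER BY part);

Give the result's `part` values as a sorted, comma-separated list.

Bolt, Bracket, Clip, Hub, Panel, Ring, Shaft, Spring

Base: (Clip, need=1).
Iteration 1: components of {Clip} -> Hub = 1*2 = 2, Ring = 1*5 = 5.
Iteration 2: components of {Hub,Ring} -> Bolt = 5*4 = 20, Shaft = 5*4 = 20.
Iteration 3: components of {Bolt,Shaft} -> Panel = 20*1 = 20, Spring = 20*3 = 60.
Iteration 4: components of {Panel,Spring} -> Bracket = 60*2 = 120.
Iteration 5: no further components; recursion stops.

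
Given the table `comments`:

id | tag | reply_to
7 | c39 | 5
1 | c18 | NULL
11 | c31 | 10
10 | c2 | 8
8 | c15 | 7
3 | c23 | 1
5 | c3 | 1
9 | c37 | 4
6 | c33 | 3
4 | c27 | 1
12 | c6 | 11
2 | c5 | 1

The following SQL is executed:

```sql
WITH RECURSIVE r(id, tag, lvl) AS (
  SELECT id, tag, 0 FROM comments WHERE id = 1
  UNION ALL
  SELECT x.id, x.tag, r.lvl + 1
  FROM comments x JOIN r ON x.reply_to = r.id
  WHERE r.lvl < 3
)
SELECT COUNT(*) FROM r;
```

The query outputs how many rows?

Base: id=1 (c18) at lvl 0.
Iteration 1: rows with reply_to in {1} -> c5 (id 2, lvl 1), c23 (id 3, lvl 1), c27 (id 4, lvl 1), c3 (id 5, lvl 1).
Iteration 2: rows with reply_to in {2,3,4,5} -> c33 (id 6, lvl 2), c39 (id 7, lvl 2), c37 (id 9, lvl 2).
Iteration 3: rows with reply_to in {6,7,9} -> c15 (id 8, lvl 3).
Iteration 4: lvl < 3 fails for all current rows; recursion stops.
Total rows emitted: 9.

9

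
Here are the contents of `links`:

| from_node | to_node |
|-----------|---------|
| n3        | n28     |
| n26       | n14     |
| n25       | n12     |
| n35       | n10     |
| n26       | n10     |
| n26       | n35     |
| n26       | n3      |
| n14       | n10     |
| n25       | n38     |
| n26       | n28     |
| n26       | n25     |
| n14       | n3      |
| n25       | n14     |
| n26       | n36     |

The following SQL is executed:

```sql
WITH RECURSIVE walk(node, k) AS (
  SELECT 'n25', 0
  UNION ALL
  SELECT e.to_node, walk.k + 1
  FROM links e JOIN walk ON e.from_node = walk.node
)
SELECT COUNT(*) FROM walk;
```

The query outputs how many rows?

Base: (n25, k=0).
Iteration 1: edges from {n25} -> (n12, k=1), (n14, k=1), (n38, k=1).
Iteration 2: edges from {n12,n14,n38} -> (n10, k=2), (n3, k=2).
Iteration 3: edges from {n10,n3} -> (n28, k=3).
Iteration 4: no outgoing edges from {n28}; recursion stops.
Total rows emitted: 7.

7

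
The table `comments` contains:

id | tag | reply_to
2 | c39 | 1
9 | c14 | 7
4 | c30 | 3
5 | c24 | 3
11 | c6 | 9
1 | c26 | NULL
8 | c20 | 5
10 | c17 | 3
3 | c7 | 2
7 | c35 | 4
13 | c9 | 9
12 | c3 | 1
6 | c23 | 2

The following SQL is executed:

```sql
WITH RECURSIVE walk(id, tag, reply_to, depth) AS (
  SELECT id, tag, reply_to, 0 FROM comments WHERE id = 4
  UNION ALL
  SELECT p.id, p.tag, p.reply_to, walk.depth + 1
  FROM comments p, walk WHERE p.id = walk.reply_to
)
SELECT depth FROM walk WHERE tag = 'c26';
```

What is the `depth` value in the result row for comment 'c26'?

3

Base: id=4 (c30), reply_to=3, depth 0.
Iteration 1: join on id=3 -> c7 (id 3, reply_to=2, depth 1).
Iteration 2: join on id=2 -> c39 (id 2, reply_to=1, depth 2).
Iteration 3: join on id=1 -> c26 (id 1, reply_to=NULL, depth 3).
Iteration 4: reply_to is NULL; no match; recursion stops.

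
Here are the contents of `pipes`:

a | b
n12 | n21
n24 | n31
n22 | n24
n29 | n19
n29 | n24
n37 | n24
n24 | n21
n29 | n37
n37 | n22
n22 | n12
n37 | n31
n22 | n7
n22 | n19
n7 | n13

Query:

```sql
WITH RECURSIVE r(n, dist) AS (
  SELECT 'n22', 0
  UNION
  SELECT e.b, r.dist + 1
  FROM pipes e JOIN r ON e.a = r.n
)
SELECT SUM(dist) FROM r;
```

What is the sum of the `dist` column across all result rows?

Base: (n22, dist=0).
Iteration 1: edges from {n22} -> (n12, dist=1), (n19, dist=1), (n24, dist=1), (n7, dist=1).
Iteration 2: edges from {n12,n19,n24,n7} -> (n13, dist=2), (n21, dist=2), (n31, dist=2). [UNION drops 1 duplicate row(s)]
Iteration 3: no outgoing edges from {n13,n21,n31}; recursion stops.
SUM(dist) = 0 + 1 + 1 + 1 + 1 + 2 + 2 + 2 = 10.

10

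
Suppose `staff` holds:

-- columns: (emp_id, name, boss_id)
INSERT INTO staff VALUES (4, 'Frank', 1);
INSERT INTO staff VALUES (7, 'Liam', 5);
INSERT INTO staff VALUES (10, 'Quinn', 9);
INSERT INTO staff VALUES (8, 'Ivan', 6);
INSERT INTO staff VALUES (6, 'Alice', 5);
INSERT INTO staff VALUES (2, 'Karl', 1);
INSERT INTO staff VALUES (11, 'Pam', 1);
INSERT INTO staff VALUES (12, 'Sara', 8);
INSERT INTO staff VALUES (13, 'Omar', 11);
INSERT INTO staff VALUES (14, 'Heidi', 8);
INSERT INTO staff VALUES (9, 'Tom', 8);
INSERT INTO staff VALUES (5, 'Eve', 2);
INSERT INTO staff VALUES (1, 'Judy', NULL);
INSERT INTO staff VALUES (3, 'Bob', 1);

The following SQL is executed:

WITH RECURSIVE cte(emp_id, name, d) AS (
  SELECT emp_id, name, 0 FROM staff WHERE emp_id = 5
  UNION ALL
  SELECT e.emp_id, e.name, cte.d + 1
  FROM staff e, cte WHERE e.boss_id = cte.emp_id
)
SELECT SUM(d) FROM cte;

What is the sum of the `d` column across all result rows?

Base: emp_id=5 (Eve) at d 0.
Iteration 1: rows with boss_id in {5} -> Alice (id 6, d 1), Liam (id 7, d 1).
Iteration 2: rows with boss_id in {6,7} -> Ivan (id 8, d 2).
Iteration 3: rows with boss_id in {8} -> Tom (id 9, d 3), Sara (id 12, d 3), Heidi (id 14, d 3).
Iteration 4: rows with boss_id in {9,12,14} -> Quinn (id 10, d 4).
Iteration 5: no rows with boss_id in {10}; recursion stops.
SUM(d) = 0 + 1 + 1 + 2 + 3 + 3 + 3 + 4 = 17.

17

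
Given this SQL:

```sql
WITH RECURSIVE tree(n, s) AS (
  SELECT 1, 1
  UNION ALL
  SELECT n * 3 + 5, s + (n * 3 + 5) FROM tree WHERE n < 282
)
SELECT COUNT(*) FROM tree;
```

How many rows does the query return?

Base: n=1, s=1.
Iteration 1: 1 < 282 holds -> n = 1 * 3 + 5 = 8, s = 1 + 8 = 9.
Iteration 2: 8 < 282 holds -> n = 8 * 3 + 5 = 29, s = 9 + 29 = 38.
Iteration 3: 29 < 282 holds -> n = 29 * 3 + 5 = 92, s = 38 + 92 = 130.
Iteration 4: 92 < 282 holds -> n = 92 * 3 + 5 = 281, s = 130 + 281 = 411.
Iteration 5: 281 < 282 holds -> n = 281 * 3 + 5 = 848, s = 411 + 848 = 1259.
Iteration 6: 848 < 282 fails; recursion stops.
Total rows emitted: 6.

6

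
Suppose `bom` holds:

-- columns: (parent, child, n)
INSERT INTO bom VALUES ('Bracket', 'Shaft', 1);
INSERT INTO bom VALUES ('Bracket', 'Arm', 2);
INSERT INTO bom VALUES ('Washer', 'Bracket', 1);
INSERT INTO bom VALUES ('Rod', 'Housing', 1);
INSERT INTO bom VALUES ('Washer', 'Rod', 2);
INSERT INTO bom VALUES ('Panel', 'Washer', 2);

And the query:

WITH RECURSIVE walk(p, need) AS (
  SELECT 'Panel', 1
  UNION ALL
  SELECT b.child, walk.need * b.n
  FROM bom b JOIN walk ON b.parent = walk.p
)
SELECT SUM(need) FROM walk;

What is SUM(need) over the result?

19

Base: (Panel, need=1).
Iteration 1: components of {Panel} -> Washer = 1*2 = 2.
Iteration 2: components of {Washer} -> Bracket = 2*1 = 2, Rod = 2*2 = 4.
Iteration 3: components of {Bracket,Rod} -> Arm = 2*2 = 4, Housing = 4*1 = 4, Shaft = 2*1 = 2.
Iteration 4: no further components; recursion stops.
SUM(need) = 1 + 2 + 4 + 2 + 4 + 4 + 2 = 19.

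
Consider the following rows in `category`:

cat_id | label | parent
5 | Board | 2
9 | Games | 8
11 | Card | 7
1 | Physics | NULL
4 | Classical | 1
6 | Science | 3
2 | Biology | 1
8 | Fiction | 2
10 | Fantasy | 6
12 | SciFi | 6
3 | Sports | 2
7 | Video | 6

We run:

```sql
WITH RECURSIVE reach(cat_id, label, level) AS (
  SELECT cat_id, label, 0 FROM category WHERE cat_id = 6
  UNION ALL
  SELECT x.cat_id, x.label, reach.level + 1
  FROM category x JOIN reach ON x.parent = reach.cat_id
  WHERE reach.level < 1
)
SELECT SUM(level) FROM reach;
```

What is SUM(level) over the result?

Base: cat_id=6 (Science) at level 0.
Iteration 1: rows with parent in {6} -> Video (id 7, level 1), Fantasy (id 10, level 1), SciFi (id 12, level 1).
Iteration 2: level < 1 fails for all current rows; recursion stops.
SUM(level) = 0 + 1 + 1 + 1 = 3.

3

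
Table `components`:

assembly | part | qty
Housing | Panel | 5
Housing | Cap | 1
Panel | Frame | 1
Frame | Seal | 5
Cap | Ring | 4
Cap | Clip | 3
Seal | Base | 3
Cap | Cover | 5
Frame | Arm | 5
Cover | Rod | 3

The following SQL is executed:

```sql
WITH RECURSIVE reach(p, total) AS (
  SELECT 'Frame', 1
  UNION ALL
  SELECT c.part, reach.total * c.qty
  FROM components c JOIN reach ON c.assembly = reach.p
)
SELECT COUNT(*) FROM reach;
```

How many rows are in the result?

4

Base: (Frame, total=1).
Iteration 1: components of {Frame} -> Arm = 1*5 = 5, Seal = 1*5 = 5.
Iteration 2: components of {Arm,Seal} -> Base = 5*3 = 15.
Iteration 3: no further components; recursion stops.
Total rows emitted: 4.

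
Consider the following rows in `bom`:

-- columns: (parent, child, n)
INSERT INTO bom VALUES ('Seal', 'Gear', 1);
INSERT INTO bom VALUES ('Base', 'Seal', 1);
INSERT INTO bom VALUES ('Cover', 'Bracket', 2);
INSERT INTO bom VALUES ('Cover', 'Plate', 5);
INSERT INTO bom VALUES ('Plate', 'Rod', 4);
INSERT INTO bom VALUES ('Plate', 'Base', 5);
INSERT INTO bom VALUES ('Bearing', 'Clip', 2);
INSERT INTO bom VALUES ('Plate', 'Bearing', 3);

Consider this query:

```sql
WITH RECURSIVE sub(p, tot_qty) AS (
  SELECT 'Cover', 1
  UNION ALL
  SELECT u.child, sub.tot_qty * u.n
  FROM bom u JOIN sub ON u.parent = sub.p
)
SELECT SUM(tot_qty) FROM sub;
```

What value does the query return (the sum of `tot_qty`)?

Base: (Cover, tot_qty=1).
Iteration 1: components of {Cover} -> Bracket = 1*2 = 2, Plate = 1*5 = 5.
Iteration 2: components of {Bracket,Plate} -> Base = 5*5 = 25, Bearing = 5*3 = 15, Rod = 5*4 = 20.
Iteration 3: components of {Base,Bearing,Rod} -> Clip = 15*2 = 30, Seal = 25*1 = 25.
Iteration 4: components of {Clip,Seal} -> Gear = 25*1 = 25.
Iteration 5: no further components; recursion stops.
SUM(tot_qty) = 1 + 5 + 2 + 25 + 20 + 15 + 25 + 30 + 25 = 148.

148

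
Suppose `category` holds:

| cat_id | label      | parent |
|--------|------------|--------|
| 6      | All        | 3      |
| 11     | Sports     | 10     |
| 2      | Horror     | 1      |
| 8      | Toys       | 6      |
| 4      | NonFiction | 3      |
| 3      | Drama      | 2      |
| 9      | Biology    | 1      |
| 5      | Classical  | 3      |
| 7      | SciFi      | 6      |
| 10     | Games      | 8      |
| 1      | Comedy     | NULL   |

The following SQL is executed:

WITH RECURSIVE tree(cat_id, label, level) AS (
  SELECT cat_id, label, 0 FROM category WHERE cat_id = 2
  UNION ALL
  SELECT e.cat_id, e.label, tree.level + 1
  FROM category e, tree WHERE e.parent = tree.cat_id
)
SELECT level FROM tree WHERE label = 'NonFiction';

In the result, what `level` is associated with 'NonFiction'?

2

Base: cat_id=2 (Horror) at level 0.
Iteration 1: rows with parent in {2} -> Drama (id 3, level 1).
Iteration 2: rows with parent in {3} -> NonFiction (id 4, level 2), Classical (id 5, level 2), All (id 6, level 2).
Iteration 3: rows with parent in {4,5,6} -> SciFi (id 7, level 3), Toys (id 8, level 3).
Iteration 4: rows with parent in {7,8} -> Games (id 10, level 4).
Iteration 5: rows with parent in {10} -> Sports (id 11, level 5).
Iteration 6: no rows with parent in {11}; recursion stops.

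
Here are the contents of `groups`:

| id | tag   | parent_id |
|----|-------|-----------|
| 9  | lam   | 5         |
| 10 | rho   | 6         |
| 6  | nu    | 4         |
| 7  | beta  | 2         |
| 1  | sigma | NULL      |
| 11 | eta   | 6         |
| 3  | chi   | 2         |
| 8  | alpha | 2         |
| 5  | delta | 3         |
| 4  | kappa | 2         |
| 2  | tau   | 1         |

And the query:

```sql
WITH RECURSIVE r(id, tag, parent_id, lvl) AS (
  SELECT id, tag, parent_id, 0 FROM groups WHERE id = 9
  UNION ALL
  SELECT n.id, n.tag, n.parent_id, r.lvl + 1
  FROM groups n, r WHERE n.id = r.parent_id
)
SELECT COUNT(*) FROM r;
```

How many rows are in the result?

Base: id=9 (lam), parent_id=5, lvl 0.
Iteration 1: join on id=5 -> delta (id 5, parent_id=3, lvl 1).
Iteration 2: join on id=3 -> chi (id 3, parent_id=2, lvl 2).
Iteration 3: join on id=2 -> tau (id 2, parent_id=1, lvl 3).
Iteration 4: join on id=1 -> sigma (id 1, parent_id=NULL, lvl 4).
Iteration 5: parent_id is NULL; no match; recursion stops.
Total rows emitted: 5.

5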